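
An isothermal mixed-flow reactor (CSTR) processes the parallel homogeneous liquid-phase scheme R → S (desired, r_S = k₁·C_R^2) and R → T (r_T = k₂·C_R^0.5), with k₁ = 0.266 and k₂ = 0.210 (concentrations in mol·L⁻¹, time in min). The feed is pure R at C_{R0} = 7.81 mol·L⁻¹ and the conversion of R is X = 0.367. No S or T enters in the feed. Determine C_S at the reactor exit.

Exit C_R = C_{R0}(1−X) = 7.81×0.633 = 4.944 mol·L⁻¹.
Rates in a CSTR are evaluated at the outlet concentration: r_S = 0.266×4.944^2 = 6.501, r_T = 0.210×4.944^0.5 = 0.4669.
Fraction of consumed R going to S: r_S/(r_S+r_T) = 0.9330.
C_S = 0.9330·C_{R0}·X = 0.9330×7.81×0.367 = 2.67 mol·L⁻¹.

2.67 mol·L⁻¹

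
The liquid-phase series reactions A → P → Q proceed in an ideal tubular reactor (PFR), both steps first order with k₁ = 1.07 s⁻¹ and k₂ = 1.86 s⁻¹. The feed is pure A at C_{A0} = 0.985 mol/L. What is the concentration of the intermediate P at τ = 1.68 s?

The intermediate concentration in a first-order A→B→C sequence is C_P = k₁C_{A0}(e^(−k₁τ) − e^(−k₂τ))/(k₂−k₁).
e^(−k₁τ) = e^(−1.07×1.68) = e^(−1.798) = 0.1657; e^(−k₂τ) = e^(−3.125) = 0.04395.
C_P = 1.07×0.985/(1.86−1.07) × (0.1657−0.04395) = 1.334×0.1218 = 0.1624 mol/L.

0.162 mol/L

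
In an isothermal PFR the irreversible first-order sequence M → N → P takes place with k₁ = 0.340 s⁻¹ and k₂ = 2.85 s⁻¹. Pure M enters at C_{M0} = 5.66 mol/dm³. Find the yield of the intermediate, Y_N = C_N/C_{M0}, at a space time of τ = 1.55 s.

0.0783

For first-order series with pure M initially, C_N(τ) = k₁C_{M0}/(k₂−k₁)·(e^(−k₁τ) − e^(−k₂τ)).
e^(−k₁τ) = e^(−0.340×1.55) = e^(−0.5270) = 0.5904; e^(−k₂τ) = e^(−4.418) = 0.01206.
C_N = 0.340×5.66/(2.85−0.340) × (0.5904−0.01206) = 0.7667×0.5783 = 0.4434 mol/dm³.
Y_N = C_N/C_{M0} = 0.4434/5.66 = 0.0783.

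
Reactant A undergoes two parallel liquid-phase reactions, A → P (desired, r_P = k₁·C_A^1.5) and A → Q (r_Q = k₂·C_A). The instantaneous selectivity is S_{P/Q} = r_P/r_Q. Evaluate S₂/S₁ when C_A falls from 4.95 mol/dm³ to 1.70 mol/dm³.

S_{P/Q} = (k₁/k₂)·C_A^0.5, so S₂/S₁ = (C_{A,2}/C_{A,1})^0.5.
= (1.70/4.95)^0.5 = (0.3434)^0.5 = 0.586.
Selectivity toward P falls as C_A falls — high-concentration operation is favoured.

0.586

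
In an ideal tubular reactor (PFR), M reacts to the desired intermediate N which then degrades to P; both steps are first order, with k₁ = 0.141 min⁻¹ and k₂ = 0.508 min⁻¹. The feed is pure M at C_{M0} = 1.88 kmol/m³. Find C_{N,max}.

Evaluating C_N at τ_opt = ln(k₂/k₁)/(k₂−k₁) gives C_{N,max}/C_{M0} = (k₁/k₂)^[k₂/(k₂−k₁)].
= (0.141/0.508)^(0.508/(0.508−0.141)) = (0.2776)^(1.384) = 0.1696.
C_{N,max} = 0.1696×1.88 = 0.319 kmol/m³.

0.319 kmol/m³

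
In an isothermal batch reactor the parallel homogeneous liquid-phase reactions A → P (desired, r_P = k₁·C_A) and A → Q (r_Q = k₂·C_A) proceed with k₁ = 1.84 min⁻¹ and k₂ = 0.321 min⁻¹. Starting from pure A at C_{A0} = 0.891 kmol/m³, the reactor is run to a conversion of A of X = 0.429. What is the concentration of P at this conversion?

0.325 kmol/m³

C_A = C_{A0}(1−X) = 0.5088 kmol/m³.
Both paths are first order in A, so the instantaneous fraction to P is constant: dC_P/d(−C_A) = k₁/(k₁+k₂) = 0.8515.
C_P = 0.8515·(C_{A0}−C_A) = 0.8515×0.3822 = 0.325 kmol/m³.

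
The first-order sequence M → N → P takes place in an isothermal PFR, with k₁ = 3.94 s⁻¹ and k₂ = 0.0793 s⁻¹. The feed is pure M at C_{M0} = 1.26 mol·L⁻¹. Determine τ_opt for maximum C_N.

The intermediate peaks when r₁ = r₂, i.e. k₁e^(−k₁τ) = k₂e^(−k₂τ), giving τ_opt = ln(k₂/k₁)/(k₂−k₁).
= ln(0.0793/3.94)/(0.0793−3.94) = ln(0.02013)/-3.861 = -3.906/-3.861 = 1.01 s.

1.01 s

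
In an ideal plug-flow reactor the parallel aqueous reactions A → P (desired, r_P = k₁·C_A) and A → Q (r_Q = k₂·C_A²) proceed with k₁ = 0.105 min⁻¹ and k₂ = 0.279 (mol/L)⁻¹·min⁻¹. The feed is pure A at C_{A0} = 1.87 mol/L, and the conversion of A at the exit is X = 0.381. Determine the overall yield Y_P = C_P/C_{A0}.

0.0768

C_A = C_{A0}(1−X) = 1.158 mol/L.
Along a PFR/batch, dC_P/dC_A = −r_P/(r_P+r_Q) = −k₁/(k₁+k₂·C_A).
Integrating from C_{A0} to C_A: C_P = (0.105/0.279)·ln[(0.105+0.279·1.87)/(0.105+0.279·1.16)] = 0.3763·ln(0.6267/0.4280) = 0.1436 mol/L.
Y_P = C_P/C_{A0} = 0.1436/1.87 = 0.0768.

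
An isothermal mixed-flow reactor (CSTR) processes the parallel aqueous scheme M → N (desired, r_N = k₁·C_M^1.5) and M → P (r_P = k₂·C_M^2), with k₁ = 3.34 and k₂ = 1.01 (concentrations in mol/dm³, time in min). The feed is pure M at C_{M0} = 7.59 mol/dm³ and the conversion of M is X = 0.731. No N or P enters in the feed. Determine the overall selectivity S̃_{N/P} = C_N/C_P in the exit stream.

2.31

Exit C_M = C_{M0}(1−X) = 7.59×0.269 = 2.042 mol/dm³.
A CSTR operates uniformly at the exit composition, giving r_N = 9.744 and r_P = 4.210 (each k·C_M^n at C_M = 2.042).
Overall selectivity = C_N/C_P = r_Nτ/(r_Pτ) = r_N/r_P = 2.31.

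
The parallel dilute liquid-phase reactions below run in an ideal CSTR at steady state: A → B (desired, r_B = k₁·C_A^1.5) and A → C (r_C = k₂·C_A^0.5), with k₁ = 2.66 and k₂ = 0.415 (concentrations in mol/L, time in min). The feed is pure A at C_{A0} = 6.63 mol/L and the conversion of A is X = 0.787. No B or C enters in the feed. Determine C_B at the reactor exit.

Exit C_A = C_{A0}(1−X) = 6.63×0.213 = 1.412 mol/L.
Rates in a CSTR are evaluated at the outlet concentration: r_B = 2.66×1.412^1.5 = 4.464, r_C = 0.415×1.412^0.5 = 0.4932.
Fraction of consumed A going to B: r_B/(r_B+r_C) = 0.9005.
C_B = 0.9005·C_{A0}·X = 0.9005×6.63×0.787 = 4.70 mol/L.

4.70 mol/L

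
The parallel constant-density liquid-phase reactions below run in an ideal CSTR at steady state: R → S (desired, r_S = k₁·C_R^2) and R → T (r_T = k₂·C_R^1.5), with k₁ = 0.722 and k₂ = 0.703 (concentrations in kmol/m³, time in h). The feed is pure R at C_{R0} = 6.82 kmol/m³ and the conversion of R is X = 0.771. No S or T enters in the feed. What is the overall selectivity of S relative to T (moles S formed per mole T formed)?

1.28

Exit C_R = C_{R0}(1−X) = 6.82×0.229 = 1.562 kmol/m³.
A CSTR operates uniformly at the exit composition, giving r_S = 1.761 and r_T = 1.372 (each k·C_R^n at C_R = 1.562).
Overall selectivity = C_S/C_T = r_Sτ/(r_Tτ) = r_S/r_T = 1.28.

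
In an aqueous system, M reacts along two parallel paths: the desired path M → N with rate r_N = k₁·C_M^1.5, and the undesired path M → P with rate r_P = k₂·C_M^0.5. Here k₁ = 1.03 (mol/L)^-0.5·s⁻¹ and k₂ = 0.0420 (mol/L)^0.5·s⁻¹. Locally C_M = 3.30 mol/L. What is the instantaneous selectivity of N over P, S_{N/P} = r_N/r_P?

80.9

S_{N/P} = r_N/r_P = (k₁·C_M^1.5)/(k₂·C_M^0.5) = (k₁/k₂)·C_M.
= (1.03×3.300^1.5) / (0.0420×3.300^0.5) = 6.175/0.07630 = 80.9.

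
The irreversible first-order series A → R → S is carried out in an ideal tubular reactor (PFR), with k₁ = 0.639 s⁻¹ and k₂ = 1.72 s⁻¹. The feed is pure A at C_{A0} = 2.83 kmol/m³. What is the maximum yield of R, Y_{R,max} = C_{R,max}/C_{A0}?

0.207

For a first-order series the maximum intermediate yield is C_{R,max}/C_{A0} = (k₁/k₂)^[k₂/(k₂−k₁)].
= (0.639/1.72)^(1.72/(1.72−0.639)) = (0.3715)^(1.591) = 0.2069.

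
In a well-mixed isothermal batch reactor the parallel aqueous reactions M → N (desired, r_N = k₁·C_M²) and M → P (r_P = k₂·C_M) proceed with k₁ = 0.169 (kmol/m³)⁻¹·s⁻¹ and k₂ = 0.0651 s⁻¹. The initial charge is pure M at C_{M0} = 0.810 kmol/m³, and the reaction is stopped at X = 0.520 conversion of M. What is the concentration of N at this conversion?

0.254 kmol/m³

C_M = C_{M0}(1−X) = 0.3888 kmol/m³.
Along a PFR/batch, dC_P/dC_M = −r_P/(r_N+r_P) = −k₂/(k₂+k₁·C_M).
Integrating from C_{M0} to C_M: C_P = (0.0651/0.169)·ln[(0.0651+0.169·0.810)/(0.0651+0.169·0.389)] = 0.3852·ln(0.2020/0.1308) = 0.1674 kmol/m³.
Then C_N = (C_{M0}−C_M) − C_P = 0.4212 − 0.1674 = 0.2538 kmol/m³.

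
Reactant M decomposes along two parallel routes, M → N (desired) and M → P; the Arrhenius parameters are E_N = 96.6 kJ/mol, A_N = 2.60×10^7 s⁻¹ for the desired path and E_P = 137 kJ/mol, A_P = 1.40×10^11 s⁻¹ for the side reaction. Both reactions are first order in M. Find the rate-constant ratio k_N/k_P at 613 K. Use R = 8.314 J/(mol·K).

Since both paths have the same order in M, the concentration cancels and S_{N/P} = k_N/k_P = (A_N/A_P)·exp[(E_P−E_N)/(RT)].
(E_P−E_N)/(RT) = (137−96.6)×10³/(8.314×613) = 40400/5096 = 7.927.
k_N/k_P = (2.60×10^7/1.40×10^11)·exp(7.927) = 1.857×10^-4 × 2771 = 0.515.

0.515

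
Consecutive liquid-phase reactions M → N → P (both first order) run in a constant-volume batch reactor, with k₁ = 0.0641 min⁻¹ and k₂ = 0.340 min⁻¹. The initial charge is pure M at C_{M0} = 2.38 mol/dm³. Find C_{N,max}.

At the optimum, C_{N,max}/C_{M0} = (k₁/k₂)^[k₂/(k₂−k₁)].
= (0.0641/0.340)^(0.340/(0.340−0.0641)) = (0.1885)^(1.232) = 0.1279.
C_{N,max} = 0.1279×2.38 = 0.305 mol/dm³.

0.305 mol/dm³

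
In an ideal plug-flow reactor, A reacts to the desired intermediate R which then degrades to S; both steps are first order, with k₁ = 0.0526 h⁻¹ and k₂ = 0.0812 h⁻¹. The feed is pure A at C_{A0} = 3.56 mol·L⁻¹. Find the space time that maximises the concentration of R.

15.2 h

Setting dC_R/dτ = 0 gives τ_opt = ln(k₂/k₁)/(k₂−k₁).
= ln(0.0812/0.0526)/(0.0812−0.0526) = ln(1.544)/0.02860 = 0.4342/0.02860 = 15.2 h.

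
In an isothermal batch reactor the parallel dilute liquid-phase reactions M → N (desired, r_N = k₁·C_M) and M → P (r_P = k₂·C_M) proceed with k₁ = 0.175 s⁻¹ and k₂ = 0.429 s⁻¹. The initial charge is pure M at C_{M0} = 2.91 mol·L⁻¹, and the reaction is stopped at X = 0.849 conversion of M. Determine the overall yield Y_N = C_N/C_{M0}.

C_M = C_{M0}(1−X) = 0.4394 mol·L⁻¹.
Both paths are first order in M, so the instantaneous fraction to N is constant: dC_N/d(−C_M) = k₁/(k₁+k₂) = 0.2897.
C_N = 0.2897·(C_{M0}−C_M) = 0.2897×2.471 = 0.716 mol·L⁻¹.
Y_N = C_N/C_{M0} = 0.7158/2.91 = 0.246.

0.246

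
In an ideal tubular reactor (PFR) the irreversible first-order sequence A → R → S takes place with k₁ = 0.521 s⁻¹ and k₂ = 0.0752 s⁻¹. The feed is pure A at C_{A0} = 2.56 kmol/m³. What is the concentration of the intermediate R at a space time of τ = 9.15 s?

1.48 kmol/m³

The intermediate concentration in a first-order A→B→C sequence is C_R = k₁C_{A0}(e^(−k₁τ) − e^(−k₂τ))/(k₂−k₁).
e^(−k₁τ) = e^(−0.521×9.15) = e^(−4.767) = 0.008505; e^(−k₂τ) = e^(−0.6881) = 0.5025.
C_R = 0.521×2.56/(0.0752−0.521) × (0.008505−0.5025) = (-2.992)×(-0.4940) = 1.478 kmol/m³.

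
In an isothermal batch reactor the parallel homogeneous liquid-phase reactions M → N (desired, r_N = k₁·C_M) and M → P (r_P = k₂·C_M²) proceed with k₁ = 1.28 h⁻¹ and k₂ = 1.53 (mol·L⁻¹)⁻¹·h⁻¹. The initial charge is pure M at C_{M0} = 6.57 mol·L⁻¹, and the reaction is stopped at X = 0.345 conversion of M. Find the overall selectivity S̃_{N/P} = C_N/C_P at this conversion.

C_M = C_{M0}(1−X) = 4.303 mol·L⁻¹.
Along a PFR/batch, dC_N/dC_M = −r_N/(r_N+r_P) = −k₁/(k₁+k₂·C_M).
Integrating from C_{M0} to C_M: C_N = (1.28/1.53)·ln[(1.28+1.53·6.57)/(1.28+1.53·4.30)] = 0.8366·ln(11.33/7.864) = 0.3056 mol·L⁻¹.
C_P = (C_{M0}−C_M)−C_N = 1.961 mol·L⁻¹; S̃_{N/P} = 0.3056/1.961 = 0.156.

0.156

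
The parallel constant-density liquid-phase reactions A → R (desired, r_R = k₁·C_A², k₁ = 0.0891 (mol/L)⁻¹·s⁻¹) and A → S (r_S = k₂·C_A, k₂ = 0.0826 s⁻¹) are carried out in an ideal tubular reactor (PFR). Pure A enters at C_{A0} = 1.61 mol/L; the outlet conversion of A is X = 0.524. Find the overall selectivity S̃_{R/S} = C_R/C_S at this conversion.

C_A = C_{A0}(1−X) = 0.7664 mol/L.
Along a PFR/batch, dC_S/dC_A = −r_S/(r_R+r_S) = −k₂/(k₂+k₁·C_A).
Integrating from C_{A0} to C_A: C_S = (0.0826/0.0891)·ln[(0.0826+0.0891·1.61)/(0.0826+0.0891·0.766)] = 0.9270·ln(0.2261/0.1509) = 0.3748 mol/L.
Then C_R = (C_{A0}−C_A) − C_S = 0.8436 − 0.3748 = 0.4689 mol/L.
S̃_{R/S} = C_R/C_S = 0.4689/0.3748 = 1.25.

1.25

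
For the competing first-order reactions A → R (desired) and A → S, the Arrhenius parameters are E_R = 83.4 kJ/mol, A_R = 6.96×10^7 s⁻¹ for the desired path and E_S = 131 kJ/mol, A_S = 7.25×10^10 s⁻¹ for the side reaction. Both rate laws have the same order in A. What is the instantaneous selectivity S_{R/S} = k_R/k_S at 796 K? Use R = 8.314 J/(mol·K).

k_R/k_S = (A_R/A_S)·exp[−(E_R−E_S)/(RT)] = (A_R/A_S)·exp[(E_S−E_R)/(RT)].
(E_S−E_R)/(RT) = (131−83.4)×10³/(8.314×796) = 47600/6618 = 7.193.
k_R/k_S = (6.96×10^7/7.25×10^10)·exp(7.193) = 9.600×10^-4 × 1330 = 1.28.

1.28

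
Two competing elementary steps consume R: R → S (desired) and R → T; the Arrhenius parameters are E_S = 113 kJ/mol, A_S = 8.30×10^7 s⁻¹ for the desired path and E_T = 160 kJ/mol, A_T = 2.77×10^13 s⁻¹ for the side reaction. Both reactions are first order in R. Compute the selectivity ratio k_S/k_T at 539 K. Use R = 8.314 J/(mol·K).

0.108

k_S/k_T = (A_S/A_T)·exp[−(E_S−E_T)/(RT)] = (A_S/A_T)·exp[(E_T−E_S)/(RT)].
(E_T−E_S)/(RT) = (160−113)×10³/(8.314×539) = 47000/4481 = 10.49.
k_S/k_T = (8.30×10^7/2.77×10^13)·exp(10.49) = 2.996×10^-6 × 35888 = 0.108.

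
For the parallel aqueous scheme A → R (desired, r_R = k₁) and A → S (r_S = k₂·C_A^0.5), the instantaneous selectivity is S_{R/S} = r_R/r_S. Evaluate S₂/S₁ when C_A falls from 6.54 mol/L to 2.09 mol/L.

S_{R/S} = (k₁/k₂)·C_A^-0.5, so S₂/S₁ = (C_{A,2}/C_{A,1})^-0.5.
= (2.09/6.54)^(-0.5) = (0.3196)^(-0.5) = 1.77.

1.77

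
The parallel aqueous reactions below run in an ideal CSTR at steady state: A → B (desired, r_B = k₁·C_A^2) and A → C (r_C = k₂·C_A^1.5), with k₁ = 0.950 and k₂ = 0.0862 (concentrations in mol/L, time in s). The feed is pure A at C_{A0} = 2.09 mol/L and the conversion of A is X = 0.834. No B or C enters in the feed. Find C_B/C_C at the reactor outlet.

Exit C_A = C_{A0}(1−X) = 2.09×0.166 = 0.3469 mol/L.
Rates in a CSTR are evaluated at the outlet concentration: r_B = 0.950×0.3469^2 = 0.1143, r_C = 0.0862×0.3469^1.5 = 0.01762.
Overall selectivity = C_B/C_C = r_Bτ/(r_Cτ) = r_B/r_C = 6.49.

6.49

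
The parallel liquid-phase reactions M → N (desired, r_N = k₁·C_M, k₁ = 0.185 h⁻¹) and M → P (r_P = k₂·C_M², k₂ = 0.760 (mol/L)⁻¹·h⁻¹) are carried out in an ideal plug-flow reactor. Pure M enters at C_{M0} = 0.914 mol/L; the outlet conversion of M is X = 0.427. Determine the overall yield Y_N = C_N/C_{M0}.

C_M = C_{M0}(1−X) = 0.5237 mol/L.
Along a PFR/batch, dC_N/dC_M = −r_N/(r_N+r_P) = −k₁/(k₁+k₂·C_M).
Integrating from C_{M0} to C_M: C_N = (0.185/0.760)·ln[(0.185+0.760·0.914)/(0.185+0.760·0.524)] = 0.2434·ln(0.8796/0.5830) = 0.1001 mol/L.
Y_N = C_N/C_{M0} = 0.1001/0.914 = 0.110.

0.110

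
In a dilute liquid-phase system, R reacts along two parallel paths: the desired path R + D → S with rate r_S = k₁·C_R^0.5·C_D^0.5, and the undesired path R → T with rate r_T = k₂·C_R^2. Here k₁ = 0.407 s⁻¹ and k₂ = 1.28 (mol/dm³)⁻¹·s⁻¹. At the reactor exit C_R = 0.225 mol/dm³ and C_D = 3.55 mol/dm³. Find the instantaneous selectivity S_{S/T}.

5.61

S_{S/T} = r_S/r_T = (k₁·C_R^0.5·C_D^0.5)/(k₂·C_R^2) = (k₁/k₂)·C_R^-1.5·C_D^0.5.
= (0.407×0.2250^0.5×3.550^0.5) / (1.28×0.2250^2) = 0.3637/0.06480 = 5.61.
The undesired path is higher order in R, so low C_R (CSTR or dilute feed) favours S.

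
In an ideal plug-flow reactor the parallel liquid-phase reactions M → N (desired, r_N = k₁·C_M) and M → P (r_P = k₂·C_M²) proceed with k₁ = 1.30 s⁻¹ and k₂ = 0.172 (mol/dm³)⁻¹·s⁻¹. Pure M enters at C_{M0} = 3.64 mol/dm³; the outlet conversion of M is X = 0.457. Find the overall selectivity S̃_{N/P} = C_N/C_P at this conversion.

2.71

C_M = C_{M0}(1−X) = 1.977 mol/dm³.
Along a PFR/batch, dC_N/dC_M = −r_N/(r_N+r_P) = −k₁/(k₁+k₂·C_M).
Integrating from C_{M0} to C_M: C_N = (1.30/0.172)·ln[(1.30+0.172·3.64)/(1.30+0.172·1.98)] = 7.558·ln(1.926/1.640) = 1.215 mol/dm³.
C_P = (C_{M0}−C_M)−C_N = 0.4480 mol/dm³; S̃_{N/P} = 1.215/0.4480 = 2.71.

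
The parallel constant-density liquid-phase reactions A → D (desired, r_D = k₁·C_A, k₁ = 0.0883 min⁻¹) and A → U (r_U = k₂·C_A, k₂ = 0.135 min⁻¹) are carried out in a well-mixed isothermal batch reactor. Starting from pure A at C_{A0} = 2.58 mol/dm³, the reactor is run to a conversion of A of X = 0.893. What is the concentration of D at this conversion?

C_A = C_{A0}(1−X) = 0.2761 mol/dm³.
Both paths are first order in A, so the instantaneous fraction to D is constant: dC_D/d(−C_A) = k₁/(k₁+k₂) = 0.3954.
C_D = 0.3954·(C_{A0}−C_A) = 0.3954×2.304 = 0.911 mol/dm³.

0.911 mol/dm³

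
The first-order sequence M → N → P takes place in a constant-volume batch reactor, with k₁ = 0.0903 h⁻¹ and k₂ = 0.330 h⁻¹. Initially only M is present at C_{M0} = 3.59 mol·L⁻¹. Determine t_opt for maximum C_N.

For first-order series the maximum of C_N occurs at t_opt = ln(k₂/k₁)/(k₂−k₁).
= ln(0.330/0.0903)/(0.330−0.0903) = ln(3.654)/0.2397 = 1.296/0.2397 = 5.41 h.

5.41 h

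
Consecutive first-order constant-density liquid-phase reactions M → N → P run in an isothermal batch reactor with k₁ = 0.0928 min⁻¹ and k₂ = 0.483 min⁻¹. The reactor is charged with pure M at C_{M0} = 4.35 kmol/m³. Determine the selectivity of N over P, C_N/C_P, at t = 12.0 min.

0.130

For first-order series with pure M initially, C_N(t) = k₁C_{M0}/(k₂−k₁)·(e^(−k₁t) − e^(−k₂t)).
e^(−k₁t) = e^(−0.0928×12.0) = e^(−1.114) = 0.3284; e^(−k₂t) = e^(−5.796) = 0.003040.
C_N = 0.0928×4.35/(0.483−0.0928) × (0.3284−0.003040) = 1.035×0.3253 = 0.3366 kmol/m³.
C_M = C_{M0}e^(−k₁t) = 1.428 kmol/m³, so C_P = C_{M0}−C_M−C_N = 2.585 kmol/m³; C_N/C_P = 0.130.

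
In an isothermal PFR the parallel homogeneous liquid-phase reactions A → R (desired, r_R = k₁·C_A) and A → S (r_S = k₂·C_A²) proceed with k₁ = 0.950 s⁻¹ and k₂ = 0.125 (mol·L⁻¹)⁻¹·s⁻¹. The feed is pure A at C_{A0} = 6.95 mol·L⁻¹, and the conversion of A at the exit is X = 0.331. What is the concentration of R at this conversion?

1.31 mol·L⁻¹

C_A = C_{A0}(1−X) = 4.650 mol·L⁻¹.
Along a PFR/batch, dC_R/dC_A = −r_R/(r_R+r_S) = −k₁/(k₁+k₂·C_A).
Integrating from C_{A0} to C_A: C_R = (0.950/0.125)·ln[(0.950+0.125·6.95)/(0.950+0.125·4.65)] = 7.600·ln(1.819/1.531) = 1.308 mol·L⁻¹.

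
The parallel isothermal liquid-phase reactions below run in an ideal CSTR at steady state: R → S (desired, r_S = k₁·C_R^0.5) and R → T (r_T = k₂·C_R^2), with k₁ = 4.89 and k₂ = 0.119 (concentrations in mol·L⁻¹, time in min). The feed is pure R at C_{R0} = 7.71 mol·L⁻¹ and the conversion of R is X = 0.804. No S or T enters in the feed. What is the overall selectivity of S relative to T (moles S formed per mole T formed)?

22.1

Exit C_R = C_{R0}(1−X) = 7.71×0.196 = 1.511 mol·L⁻¹.
In a CSTR the entire volume is at exit conditions, so r_S = 4.89×1.511^0.5 = 6.011 and r_T = 0.119×1.511^2 = 0.2717.
Overall selectivity = C_S/C_T = r_Sτ/(r_Tτ) = r_S/r_T = 22.1.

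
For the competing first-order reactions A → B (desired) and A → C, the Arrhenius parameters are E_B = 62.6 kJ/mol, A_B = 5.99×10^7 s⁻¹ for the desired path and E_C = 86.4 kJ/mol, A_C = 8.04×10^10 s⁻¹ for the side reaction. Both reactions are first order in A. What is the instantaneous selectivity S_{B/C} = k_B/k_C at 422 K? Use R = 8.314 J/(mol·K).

Since both paths have the same order in A, the concentration cancels and S_{B/C} = k_B/k_C = (A_B/A_C)·exp[(E_C−E_B)/(RT)].
(E_C−E_B)/(RT) = (86.4−62.6)×10³/(8.314×422) = 23800/3509 = 6.784.
k_B/k_C = (5.99×10^7/8.04×10^10)·exp(6.784) = 7.450×10^-4 × 883.2 = 0.658.

0.658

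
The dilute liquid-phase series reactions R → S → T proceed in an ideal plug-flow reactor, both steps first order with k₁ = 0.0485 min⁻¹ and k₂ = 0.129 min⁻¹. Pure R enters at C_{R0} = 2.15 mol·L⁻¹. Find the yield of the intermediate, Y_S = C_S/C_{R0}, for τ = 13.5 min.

0.207

Solving the coupled first-order balances gives C_S(τ) = [k₁/(k₂−k₁)]·C_{R0}·(e^(−k₁τ) − e^(−k₂τ)).
e^(−k₁τ) = e^(−0.0485×13.5) = e^(−0.6548) = 0.5196; e^(−k₂τ) = e^(−1.742) = 0.1753.
C_S = 0.0485×2.15/(0.129−0.0485) × (0.5196−0.1753) = 1.295×0.3443 = 0.4460 mol·L⁻¹.
Y_S = C_S/C_{R0} = 0.4460/2.15 = 0.207.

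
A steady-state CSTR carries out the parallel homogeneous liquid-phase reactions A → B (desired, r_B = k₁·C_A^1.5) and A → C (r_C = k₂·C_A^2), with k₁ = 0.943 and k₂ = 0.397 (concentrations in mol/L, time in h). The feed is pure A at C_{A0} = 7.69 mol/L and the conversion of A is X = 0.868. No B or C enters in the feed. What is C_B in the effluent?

4.69 mol/L

Exit C_A = C_{A0}(1−X) = 7.69×0.132 = 1.015 mol/L.
A CSTR operates uniformly at the exit composition, giving r_B = 0.9644 and r_C = 0.4091 (each k·C_A^n at C_A = 1.015).
Fraction of consumed A going to B: r_B/(r_B+r_C) = 0.7022.
C_B = 0.7022·C_{A0}·X = 0.7022×7.69×0.868 = 4.69 mol/L.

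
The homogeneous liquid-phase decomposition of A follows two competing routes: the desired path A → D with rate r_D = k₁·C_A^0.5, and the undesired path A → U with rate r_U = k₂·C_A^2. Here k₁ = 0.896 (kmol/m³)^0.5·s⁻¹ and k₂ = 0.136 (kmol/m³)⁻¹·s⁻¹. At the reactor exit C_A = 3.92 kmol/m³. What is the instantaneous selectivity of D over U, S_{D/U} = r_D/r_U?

S_{D/U} = r_D/r_U = (k₁·C_A^0.5)/(k₂·C_A^2) = (k₁/k₂)·C_A^-1.5.
= (0.896×3.920^0.5) / (0.136×3.920^2) = 1.774/2.090 = 0.849.
The undesired path is higher order in A, so low C_A (CSTR or dilute feed) favours D.

0.849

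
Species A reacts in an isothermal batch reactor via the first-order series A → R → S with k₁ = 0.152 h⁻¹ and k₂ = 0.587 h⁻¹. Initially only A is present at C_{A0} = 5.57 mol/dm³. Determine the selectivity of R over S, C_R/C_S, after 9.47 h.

0.120

The intermediate concentration in a first-order A→B→C sequence is C_R = k₁C_{A0}(e^(−k₁t) − e^(−k₂t))/(k₂−k₁).
e^(−k₁t) = e^(−0.152×9.47) = e^(−1.439) = 0.2371; e^(−k₂t) = e^(−5.559) = 0.003853.
C_R = 0.152×5.57/(0.587−0.152) × (0.2371−0.003853) = 1.946×0.2332 = 0.4539 mol/dm³.
C_A = C_{A0}e^(−k₁t) = 1.320 mol/dm³, so C_S = C_{A0}−C_A−C_R = 3.796 mol/dm³; C_R/C_S = 0.120.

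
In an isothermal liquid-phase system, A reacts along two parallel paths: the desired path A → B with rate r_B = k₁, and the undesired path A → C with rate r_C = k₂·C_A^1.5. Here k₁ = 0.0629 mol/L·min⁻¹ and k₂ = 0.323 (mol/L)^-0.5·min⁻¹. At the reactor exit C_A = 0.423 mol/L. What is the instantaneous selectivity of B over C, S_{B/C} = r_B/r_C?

S_{B/C} = r_B/r_C = (k₁)/(k₂·C_A^1.5) = (k₁/k₂)·C_A^-1.5.
= (0.0629) / (0.323×0.4230^1.5) = 0.06290/0.08886 = 0.708.
The undesired path is higher order in A, so low C_A (CSTR or dilute feed) favours B.

0.708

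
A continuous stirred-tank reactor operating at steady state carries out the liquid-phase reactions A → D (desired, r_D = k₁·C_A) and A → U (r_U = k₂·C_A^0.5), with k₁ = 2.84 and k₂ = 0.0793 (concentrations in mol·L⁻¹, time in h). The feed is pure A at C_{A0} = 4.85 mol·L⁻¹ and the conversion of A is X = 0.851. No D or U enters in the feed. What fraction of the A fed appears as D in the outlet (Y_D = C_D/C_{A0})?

0.824

Exit C_A = C_{A0}(1−X) = 4.85×0.149 = 0.7227 mol·L⁻¹.
A CSTR operates uniformly at the exit composition, giving r_D = 2.052 and r_U = 0.06741 (each k·C_A^n at C_A = 0.7227).
Fraction of consumed A going to D: r_D/(r_D+r_U) = 0.9682.
C_D = 0.9682·C_{A0}·X = 0.9682×4.85×0.851 = 4.00 mol·L⁻¹; Y_D = C_D/C_{A0} = 0.824.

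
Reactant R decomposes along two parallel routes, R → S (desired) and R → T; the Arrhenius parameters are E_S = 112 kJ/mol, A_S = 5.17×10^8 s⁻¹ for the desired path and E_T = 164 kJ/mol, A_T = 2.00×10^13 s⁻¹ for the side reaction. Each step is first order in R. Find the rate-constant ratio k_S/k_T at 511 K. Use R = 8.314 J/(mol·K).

5.35

k_S/k_T = (A_S/A_T)·exp[−(E_S−E_T)/(RT)] = (A_S/A_T)·exp[(E_T−E_S)/(RT)].
(E_T−E_S)/(RT) = (164−112)×10³/(8.314×511) = 52000/4248 = 12.24.
k_S/k_T = (5.17×10^8/2.00×10^13)·exp(12.24) = 2.585×10^-5 × 2.068×10^5 = 5.35.
Since E_S < E_T, lowering the temperature improves selectivity toward S.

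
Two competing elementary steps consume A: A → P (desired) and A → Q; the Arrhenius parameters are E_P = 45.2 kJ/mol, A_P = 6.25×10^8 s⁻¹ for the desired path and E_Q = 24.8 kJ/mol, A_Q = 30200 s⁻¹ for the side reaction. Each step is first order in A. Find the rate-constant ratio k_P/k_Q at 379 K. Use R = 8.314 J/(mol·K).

31.9

Since both paths have the same order in A, the concentration cancels and S_{P/Q} = k_P/k_Q = (A_P/A_Q)·exp[(E_Q−E_P)/(RT)].
(E_Q−E_P)/(RT) = (24.8−45.2)×10³/(8.314×379) = -20400/3151 = -6.474.
k_P/k_Q = (6.25×10^8/30200)·exp(-6.474) = 20695 × 0.001543 = 31.9.
Since E_P > E_Q, raising the temperature improves selectivity toward P.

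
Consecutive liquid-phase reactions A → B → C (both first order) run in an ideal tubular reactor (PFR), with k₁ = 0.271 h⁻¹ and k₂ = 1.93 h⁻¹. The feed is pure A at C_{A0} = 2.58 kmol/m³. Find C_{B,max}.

Evaluating C_B at τ_opt = ln(k₂/k₁)/(k₂−k₁) gives C_{B,max}/C_{A0} = (k₁/k₂)^[k₂/(k₂−k₁)].
= (0.271/1.93)^(1.93/(1.93−0.271)) = (0.1404)^(1.163) = 0.1019.
C_{B,max} = 0.1019×2.58 = 0.263 kmol/m³.

0.263 kmol/m³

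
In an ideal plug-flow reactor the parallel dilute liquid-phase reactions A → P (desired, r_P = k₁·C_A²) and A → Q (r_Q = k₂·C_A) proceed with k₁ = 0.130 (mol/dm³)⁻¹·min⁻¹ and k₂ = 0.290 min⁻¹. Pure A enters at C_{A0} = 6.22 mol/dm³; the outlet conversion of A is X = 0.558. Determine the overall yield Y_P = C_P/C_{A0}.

0.368

C_A = C_{A0}(1−X) = 2.749 mol/dm³.
Along a PFR/batch, dC_Q/dC_A = −r_Q/(r_P+r_Q) = −k₂/(k₂+k₁·C_A).
Integrating from C_{A0} to C_A: C_Q = (0.290/0.130)·ln[(0.290+0.130·6.22)/(0.290+0.130·2.75)] = 2.231·ln(1.099/0.6474) = 1.180 mol/dm³.
Then C_P = (C_{A0}−C_A) − C_Q = 3.471 − 1.180 = 2.291 mol/dm³.
Y_P = C_P/C_{A0} = 2.291/6.22 = 0.368.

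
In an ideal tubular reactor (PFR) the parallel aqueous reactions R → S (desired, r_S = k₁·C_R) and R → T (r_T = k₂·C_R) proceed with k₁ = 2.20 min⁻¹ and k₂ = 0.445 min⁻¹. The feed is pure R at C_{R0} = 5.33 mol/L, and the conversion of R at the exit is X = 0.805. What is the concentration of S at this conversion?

C_R = C_{R0}(1−X) = 1.039 mol/L.
Both paths are first order in R, so the instantaneous fraction to S is constant: dC_S/d(−C_R) = k₁/(k₁+k₂) = 0.8318.
C_S = 0.8318·(C_{R0}−C_R) = 0.8318×4.291 = 3.57 mol/L.

3.57 mol/L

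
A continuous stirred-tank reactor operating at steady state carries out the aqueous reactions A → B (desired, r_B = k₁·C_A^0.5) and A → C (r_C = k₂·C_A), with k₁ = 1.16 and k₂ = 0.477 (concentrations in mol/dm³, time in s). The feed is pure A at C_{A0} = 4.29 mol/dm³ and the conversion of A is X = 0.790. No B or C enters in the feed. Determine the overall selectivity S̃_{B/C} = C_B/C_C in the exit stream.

Exit C_A = C_{A0}(1−X) = 4.29×0.210 = 0.9009 mol/dm³.
Rates in a CSTR are evaluated at the outlet concentration: r_B = 1.16×0.9009^0.5 = 1.101, r_C = 0.477×0.9009 = 0.4297.
Overall selectivity = C_B/C_C = r_Bτ/(r_Cτ) = r_B/r_C = 2.56.

2.56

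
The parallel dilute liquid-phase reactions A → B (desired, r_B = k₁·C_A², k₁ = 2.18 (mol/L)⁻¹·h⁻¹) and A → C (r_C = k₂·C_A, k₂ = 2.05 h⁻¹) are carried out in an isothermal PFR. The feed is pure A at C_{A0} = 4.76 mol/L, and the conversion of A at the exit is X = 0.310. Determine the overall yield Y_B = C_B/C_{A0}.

C_A = C_{A0}(1−X) = 3.284 mol/L.
Along a PFR/batch, dC_C/dC_A = −r_C/(r_B+r_C) = −k₂/(k₂+k₁·C_A).
Integrating from C_{A0} to C_A: C_C = (2.05/2.18)·ln[(2.05+2.18·4.76)/(2.05+2.18·3.28)] = 0.9404·ln(12.43/9.210) = 0.2817 mol/L.
Then C_B = (C_{A0}−C_A) − C_C = 1.476 − 0.2817 = 1.194 mol/L.
Y_B = C_B/C_{A0} = 1.194/4.76 = 0.251.

0.251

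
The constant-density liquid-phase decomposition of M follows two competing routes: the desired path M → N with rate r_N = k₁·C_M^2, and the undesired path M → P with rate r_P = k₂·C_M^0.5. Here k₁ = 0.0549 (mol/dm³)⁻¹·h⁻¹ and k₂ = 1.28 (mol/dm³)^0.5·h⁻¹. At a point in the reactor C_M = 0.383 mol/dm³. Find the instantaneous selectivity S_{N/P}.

0.0102

S_{N/P} = r_N/r_P = (k₁·C_M^2)/(k₂·C_M^0.5) = (k₁/k₂)·C_M^1.5.
= (0.0549×0.3830^2) / (1.28×0.3830^0.5) = 0.008053/0.7922 = 0.0102.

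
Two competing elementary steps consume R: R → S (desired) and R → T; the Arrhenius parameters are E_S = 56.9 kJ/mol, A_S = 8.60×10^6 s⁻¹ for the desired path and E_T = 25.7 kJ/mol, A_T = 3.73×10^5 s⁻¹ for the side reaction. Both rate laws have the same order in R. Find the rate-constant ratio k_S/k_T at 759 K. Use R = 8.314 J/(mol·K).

k_S/k_T = (A_S/A_T)·exp[−(E_S−E_T)/(RT)] = (A_S/A_T)·exp[(E_T−E_S)/(RT)].
(E_T−E_S)/(RT) = (25.7−56.9)×10³/(8.314×759) = -31200/6310 = -4.944.
k_S/k_T = (8.60×10^6/3.73×10^5)·exp(-4.944) = 23.06 × 0.007124 = 0.164.

0.164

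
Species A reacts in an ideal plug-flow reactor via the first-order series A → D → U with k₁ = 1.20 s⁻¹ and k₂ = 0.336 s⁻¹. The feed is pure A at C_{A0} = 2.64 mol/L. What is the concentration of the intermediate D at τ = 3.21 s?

Solving the coupled first-order balances gives C_D(τ) = [k₁/(k₂−k₁)]·C_{A0}·(e^(−k₁τ) − e^(−k₂τ)).
e^(−k₁τ) = e^(−1.20×3.21) = e^(−3.852) = 0.02124; e^(−k₂τ) = e^(−1.079) = 0.3401.
C_D = 1.20×2.64/(0.336−1.20) × (0.02124−0.3401) = (-3.667)×(-0.3188) = 1.169 mol/L.

1.17 mol/L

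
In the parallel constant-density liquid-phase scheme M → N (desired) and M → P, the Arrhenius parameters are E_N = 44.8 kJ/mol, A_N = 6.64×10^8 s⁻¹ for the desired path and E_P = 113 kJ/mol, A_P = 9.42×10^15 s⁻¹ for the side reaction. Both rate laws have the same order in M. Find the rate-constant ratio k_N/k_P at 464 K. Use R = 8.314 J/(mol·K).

With equal orders, S_{N/P} = k_N/k_P = (A_N/A_P)·exp[(E_P−E_N)/(RT)].
(E_P−E_N)/(RT) = (113−44.8)×10³/(8.314×464) = 68200/3858 = 17.68.
k_N/k_P = (6.64×10^8/9.42×10^15)·exp(17.68) = 7.049×10^-8 × 4.763×10^7 = 3.36.

3.36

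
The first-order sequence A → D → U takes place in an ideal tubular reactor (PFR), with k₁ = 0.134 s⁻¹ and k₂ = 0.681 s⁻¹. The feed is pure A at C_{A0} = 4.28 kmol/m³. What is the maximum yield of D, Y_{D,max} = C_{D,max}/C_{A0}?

0.132

For a first-order series the maximum intermediate yield is C_{D,max}/C_{A0} = (k₁/k₂)^[k₂/(k₂−k₁)].
= (0.134/0.681)^(0.681/(0.681−0.134)) = (0.1968)^(1.245) = 0.1321.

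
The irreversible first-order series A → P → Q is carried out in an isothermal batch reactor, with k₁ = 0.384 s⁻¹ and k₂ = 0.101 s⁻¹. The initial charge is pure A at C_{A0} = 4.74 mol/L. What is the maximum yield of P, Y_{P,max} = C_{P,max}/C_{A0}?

For a first-order series the maximum intermediate yield is C_{P,max}/C_{A0} = (k₁/k₂)^[k₂/(k₂−k₁)].
= (0.384/0.101)^(0.101/(0.101−0.384)) = (3.802)^(-0.3569) = 0.6209.

0.621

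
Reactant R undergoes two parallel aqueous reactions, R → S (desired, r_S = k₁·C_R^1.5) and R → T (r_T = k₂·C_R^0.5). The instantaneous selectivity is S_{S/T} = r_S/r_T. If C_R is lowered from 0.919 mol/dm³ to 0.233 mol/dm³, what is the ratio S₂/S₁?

S_{S/T} = (k₁/k₂)·C_R, so S₂/S₁ = (C_{R,2}/C_{R,1}).
= 0.233/0.919 = 0.254.
Selectivity toward S falls as C_R falls — high-concentration operation is favoured.

0.254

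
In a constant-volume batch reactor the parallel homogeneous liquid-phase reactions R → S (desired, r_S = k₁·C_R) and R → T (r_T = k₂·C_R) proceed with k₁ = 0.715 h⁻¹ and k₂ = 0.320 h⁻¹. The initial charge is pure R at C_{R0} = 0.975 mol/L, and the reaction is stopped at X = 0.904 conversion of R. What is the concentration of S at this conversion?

0.609 mol/L

C_R = C_{R0}(1−X) = 0.09360 mol/L.
Both paths are first order in R, so the instantaneous fraction to S is constant: dC_S/d(−C_R) = k₁/(k₁+k₂) = 0.6908.
C_S = 0.6908·(C_{R0}−C_R) = 0.6908×0.8814 = 0.609 mol/L.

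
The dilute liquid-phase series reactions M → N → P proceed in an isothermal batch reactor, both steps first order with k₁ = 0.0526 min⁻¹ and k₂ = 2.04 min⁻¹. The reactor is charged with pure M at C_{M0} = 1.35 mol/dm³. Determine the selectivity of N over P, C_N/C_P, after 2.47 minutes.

0.234

The intermediate concentration in a first-order A→B→C sequence is C_N = k₁C_{M0}(e^(−k₁t) − e^(−k₂t))/(k₂−k₁).
e^(−k₁t) = e^(−0.0526×2.47) = e^(−0.1299) = 0.8782; e^(−k₂t) = e^(−5.039) = 0.006482.
C_N = 0.0526×1.35/(2.04−0.0526) × (0.8782−0.006482) = 0.03573×0.8717 = 0.03115 mol/dm³.
C_M = C_{M0}e^(−k₁t) = 1.186 mol/dm³, so C_P = C_{M0}−C_M−C_N = 0.1333 mol/dm³; C_N/C_P = 0.234.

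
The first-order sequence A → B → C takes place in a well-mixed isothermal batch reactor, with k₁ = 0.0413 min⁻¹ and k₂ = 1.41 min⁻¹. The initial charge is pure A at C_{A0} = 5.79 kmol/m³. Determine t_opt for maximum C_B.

2.58 min

The intermediate peaks when r₁ = r₂, i.e. k₁e^(−k₁t) = k₂e^(−k₂t), giving t_opt = ln(k₂/k₁)/(k₂−k₁).
= ln(1.41/0.0413)/(1.41−0.0413) = ln(34.14)/1.369 = 3.530/1.369 = 2.58 min.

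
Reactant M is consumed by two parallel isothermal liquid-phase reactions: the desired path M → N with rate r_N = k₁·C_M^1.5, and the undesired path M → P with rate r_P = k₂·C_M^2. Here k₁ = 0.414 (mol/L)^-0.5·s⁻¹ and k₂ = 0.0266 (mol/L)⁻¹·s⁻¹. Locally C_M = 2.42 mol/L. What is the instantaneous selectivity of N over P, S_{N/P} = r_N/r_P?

S_{N/P} = r_N/r_P = (k₁·C_M^1.5)/(k₂·C_M^2) = (k₁/k₂)·C_M^-0.5.
= (0.414×2.420^1.5) / (0.0266×2.420^2) = 1.559/0.1558 = 10.0.

10.0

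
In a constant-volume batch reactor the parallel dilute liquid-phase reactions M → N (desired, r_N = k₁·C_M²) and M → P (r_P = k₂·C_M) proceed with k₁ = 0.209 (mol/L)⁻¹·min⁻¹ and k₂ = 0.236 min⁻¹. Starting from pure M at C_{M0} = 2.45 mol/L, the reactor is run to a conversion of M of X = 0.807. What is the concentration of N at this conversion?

C_M = C_{M0}(1−X) = 0.4728 mol/L.
Along a PFR/batch, dC_P/dC_M = −r_P/(r_N+r_P) = −k₂/(k₂+k₁·C_M).
Integrating from C_{M0} to C_M: C_P = (0.236/0.209)·ln[(0.236+0.209·2.45)/(0.236+0.209·0.473)] = 1.129·ln(0.7480/0.3348) = 0.9077 mol/L.
Then C_N = (C_{M0}−C_M) − C_P = 1.977 − 0.9077 = 1.069 mol/L.

1.07 mol/L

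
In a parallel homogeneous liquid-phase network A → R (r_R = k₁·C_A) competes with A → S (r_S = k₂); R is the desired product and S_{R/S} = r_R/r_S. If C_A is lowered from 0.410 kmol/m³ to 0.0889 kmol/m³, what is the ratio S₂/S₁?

0.217

S_{R/S} = (k₁/k₂)·C_A, so S₂/S₁ = (C_{A,2}/C_{A,1}).
= 0.0889/0.410 = 0.217.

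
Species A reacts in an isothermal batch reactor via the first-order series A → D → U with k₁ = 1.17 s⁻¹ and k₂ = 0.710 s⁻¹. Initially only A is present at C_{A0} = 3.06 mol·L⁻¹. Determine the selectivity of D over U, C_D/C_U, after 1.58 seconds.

Solving the coupled first-order balances gives C_D(t) = [k₁/(k₂−k₁)]·C_{A0}·(e^(−k₁t) − e^(−k₂t)).
e^(−k₁t) = e^(−1.17×1.58) = e^(−1.849) = 0.1575; e^(−k₂t) = e^(−1.122) = 0.3257.
C_D = 1.17×3.06/(0.710−1.17) × (0.1575−0.3257) = (-7.783)×(-0.1682) = 1.309 mol·L⁻¹.
C_A = C_{A0}e^(−k₁t) = 0.4818 mol·L⁻¹, so C_U = C_{A0}−C_A−C_D = 1.269 mol·L⁻¹; C_D/C_U = 1.03.

1.03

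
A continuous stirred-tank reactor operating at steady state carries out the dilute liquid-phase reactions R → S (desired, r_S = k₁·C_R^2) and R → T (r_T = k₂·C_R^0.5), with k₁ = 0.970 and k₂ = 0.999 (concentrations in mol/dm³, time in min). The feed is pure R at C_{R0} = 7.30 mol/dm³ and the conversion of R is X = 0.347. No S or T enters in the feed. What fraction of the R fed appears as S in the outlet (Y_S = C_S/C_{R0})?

0.316

Exit C_R = C_{R0}(1−X) = 7.30×0.653 = 4.767 mol/dm³.
Rates in a CSTR are evaluated at the outlet concentration: r_S = 0.970×4.767^2 = 22.04, r_T = 0.999×4.767^0.5 = 2.181.
Fraction of consumed R going to S: r_S/(r_S+r_T) = 0.9100.
C_S = 0.9100·C_{R0}·X = 0.9100×7.30×0.347 = 2.31 mol/dm³; Y_S = C_S/C_{R0} = 0.316.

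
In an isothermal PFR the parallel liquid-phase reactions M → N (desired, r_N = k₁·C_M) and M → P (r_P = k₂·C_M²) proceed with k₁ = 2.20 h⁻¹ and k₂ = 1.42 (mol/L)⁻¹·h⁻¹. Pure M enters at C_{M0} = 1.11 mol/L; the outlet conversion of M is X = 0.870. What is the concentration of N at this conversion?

0.699 mol/L

C_M = C_{M0}(1−X) = 0.1443 mol/L.
Along a PFR/batch, dC_N/dC_M = −r_N/(r_N+r_P) = −k₁/(k₁+k₂·C_M).
Integrating from C_{M0} to C_M: C_N = (2.20/1.42)·ln[(2.20+1.42·1.11)/(2.20+1.42·0.144)] = 1.549·ln(3.776/2.405) = 0.6991 mol/L.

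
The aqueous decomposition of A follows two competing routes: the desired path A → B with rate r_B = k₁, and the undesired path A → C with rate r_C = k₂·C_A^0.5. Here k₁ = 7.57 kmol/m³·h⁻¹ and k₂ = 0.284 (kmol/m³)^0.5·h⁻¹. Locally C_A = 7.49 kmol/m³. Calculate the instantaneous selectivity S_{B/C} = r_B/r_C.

S_{B/C} = r_B/r_C = (k₁)/(k₂·C_A^0.5) = (k₁/k₂)·C_A^-0.5.
= (7.57) / (0.284×7.490^0.5) = 7.570/0.7772 = 9.74.
The undesired path is higher order in A, so low C_A (CSTR or dilute feed) favours B.

9.74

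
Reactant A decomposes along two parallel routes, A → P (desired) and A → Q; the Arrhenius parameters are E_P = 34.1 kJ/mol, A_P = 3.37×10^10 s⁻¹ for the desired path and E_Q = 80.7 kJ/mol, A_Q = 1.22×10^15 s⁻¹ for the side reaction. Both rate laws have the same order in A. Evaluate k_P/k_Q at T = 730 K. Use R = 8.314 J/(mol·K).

0.0597

With equal orders, S_{P/Q} = k_P/k_Q = (A_P/A_Q)·exp[(E_Q−E_P)/(RT)].
(E_Q−E_P)/(RT) = (80.7−34.1)×10³/(8.314×730) = 46600/6069 = 7.678.
k_P/k_Q = (3.37×10^10/1.22×10^15)·exp(7.678) = 2.762×10^-5 × 2160 = 0.0597.
Since E_P < E_Q, lowering the temperature improves selectivity toward P.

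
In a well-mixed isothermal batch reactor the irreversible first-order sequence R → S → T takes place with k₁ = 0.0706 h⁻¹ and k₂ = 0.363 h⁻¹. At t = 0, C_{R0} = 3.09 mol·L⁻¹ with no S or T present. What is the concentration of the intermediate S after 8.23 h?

For first-order series with pure R initially, C_S(t) = k₁C_{R0}/(k₂−k₁)·(e^(−k₁t) − e^(−k₂t)).
e^(−k₁t) = e^(−0.0706×8.23) = e^(−0.5810) = 0.5593; e^(−k₂t) = e^(−2.987) = 0.05041.
C_S = 0.0706×3.09/(0.363−0.0706) × (0.5593−0.05041) = 0.7461×0.5089 = 0.3797 mol·L⁻¹.

0.380 mol·L⁻¹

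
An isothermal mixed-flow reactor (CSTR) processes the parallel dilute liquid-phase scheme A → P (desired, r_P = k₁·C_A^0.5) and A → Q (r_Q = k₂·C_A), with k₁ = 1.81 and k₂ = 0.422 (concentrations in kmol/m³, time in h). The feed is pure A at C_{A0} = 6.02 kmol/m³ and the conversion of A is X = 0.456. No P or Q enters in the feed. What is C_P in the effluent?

1.93 kmol/m³

Exit C_A = C_{A0}(1−X) = 6.02×0.544 = 3.275 kmol/m³.
A CSTR operates uniformly at the exit composition, giving r_P = 3.275 and r_Q = 1.382 (each k·C_A^n at C_A = 3.275).
Fraction of consumed A going to P: r_P/(r_P+r_Q) = 0.7033.
C_P = 0.7033·C_{A0}·X = 0.7033×6.02×0.456 = 1.93 kmol/m³.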